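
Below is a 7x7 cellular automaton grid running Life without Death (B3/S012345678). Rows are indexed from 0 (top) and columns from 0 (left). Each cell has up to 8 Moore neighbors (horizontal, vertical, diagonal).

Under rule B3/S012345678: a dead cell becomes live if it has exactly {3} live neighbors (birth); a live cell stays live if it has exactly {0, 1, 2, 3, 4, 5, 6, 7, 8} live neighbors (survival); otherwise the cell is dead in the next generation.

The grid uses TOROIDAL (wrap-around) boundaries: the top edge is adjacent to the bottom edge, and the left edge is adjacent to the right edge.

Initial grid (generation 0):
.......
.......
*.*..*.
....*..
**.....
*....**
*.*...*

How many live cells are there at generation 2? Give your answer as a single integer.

Answer: 24

Derivation:
Simulating step by step:
Generation 0 (given above): 12 live cells
Generation 1: 17 live cells
.......
.......
*.*..*.
*...*.*
**...*.
*....**
***..**
Generation 2: 24 live cells
**....*
.......
***..*.
*...*.*
**..**.
*.*.***
***..**
Population at generation 2: 24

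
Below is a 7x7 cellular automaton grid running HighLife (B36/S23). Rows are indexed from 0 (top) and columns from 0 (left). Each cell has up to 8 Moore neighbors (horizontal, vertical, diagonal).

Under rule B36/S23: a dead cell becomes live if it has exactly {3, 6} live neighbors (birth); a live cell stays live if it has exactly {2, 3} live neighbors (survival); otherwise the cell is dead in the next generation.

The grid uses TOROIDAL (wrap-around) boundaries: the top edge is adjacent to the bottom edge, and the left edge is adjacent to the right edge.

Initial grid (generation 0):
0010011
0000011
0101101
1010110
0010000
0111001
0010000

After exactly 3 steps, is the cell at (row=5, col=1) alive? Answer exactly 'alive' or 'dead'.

Simulating step by step:
Generation 0 (given above): 19 live cells
Generation 1: 22 live cells
0000011
0011000
0111010
1010111
1000111
0101000
1000011
Generation 2: 16 live cells
1000110
0101011
1000010
0010000
0010000
0100001
1000110
Generation 3: 20 live cells
1101001
0100000
1110110
0100000
0110000
1100011
1100100

Cell (5,1) at generation 3: 1 -> alive

Answer: alive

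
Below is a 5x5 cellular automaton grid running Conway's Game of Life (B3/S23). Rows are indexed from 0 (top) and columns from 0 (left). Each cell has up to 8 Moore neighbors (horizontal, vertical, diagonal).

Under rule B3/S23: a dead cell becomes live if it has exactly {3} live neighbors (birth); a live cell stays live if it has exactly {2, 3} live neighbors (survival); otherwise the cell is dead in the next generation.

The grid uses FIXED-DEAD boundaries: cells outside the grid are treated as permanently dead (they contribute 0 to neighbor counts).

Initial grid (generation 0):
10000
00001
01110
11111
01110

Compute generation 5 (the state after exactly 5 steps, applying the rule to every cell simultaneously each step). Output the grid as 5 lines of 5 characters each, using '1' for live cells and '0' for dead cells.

Simulating step by step:
Generation 0 (given above): 13 live cells
Generation 1: 8 live cells
00000
01110
10000
10001
10001
Generation 2: 8 live cells
00100
01100
10110
11000
00000
Generation 3: 7 live cells
01100
00000
10010
11100
00000
Generation 4: 8 live cells
00000
01100
10100
11100
01000
Generation 5: 9 live cells
(generation 5 grid is the final answer)

Answer: 00000
01100
10010
10100
11100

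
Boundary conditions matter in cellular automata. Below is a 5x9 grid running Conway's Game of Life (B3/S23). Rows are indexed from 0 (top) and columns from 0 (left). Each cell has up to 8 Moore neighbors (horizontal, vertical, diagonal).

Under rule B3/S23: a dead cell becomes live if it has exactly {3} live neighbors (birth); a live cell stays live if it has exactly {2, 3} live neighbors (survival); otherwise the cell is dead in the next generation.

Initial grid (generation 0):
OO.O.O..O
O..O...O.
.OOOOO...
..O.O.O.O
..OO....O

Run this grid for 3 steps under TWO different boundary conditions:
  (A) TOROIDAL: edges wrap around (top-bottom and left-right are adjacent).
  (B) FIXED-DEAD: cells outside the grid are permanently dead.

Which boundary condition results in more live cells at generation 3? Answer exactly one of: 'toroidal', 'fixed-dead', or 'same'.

Answer: toroidal

Derivation:
Under TOROIDAL boundary, generation 3:
OO.OO..O.
OOOO.....
O....OO..
.O...O.O.
O...O..OO
Population = 19

Under FIXED-DEAD boundary, generation 3:
OO.......
O...OO...
.O.O...O.
......OOO
.........
Population = 11

Comparison: toroidal=19, fixed-dead=11 -> toroidal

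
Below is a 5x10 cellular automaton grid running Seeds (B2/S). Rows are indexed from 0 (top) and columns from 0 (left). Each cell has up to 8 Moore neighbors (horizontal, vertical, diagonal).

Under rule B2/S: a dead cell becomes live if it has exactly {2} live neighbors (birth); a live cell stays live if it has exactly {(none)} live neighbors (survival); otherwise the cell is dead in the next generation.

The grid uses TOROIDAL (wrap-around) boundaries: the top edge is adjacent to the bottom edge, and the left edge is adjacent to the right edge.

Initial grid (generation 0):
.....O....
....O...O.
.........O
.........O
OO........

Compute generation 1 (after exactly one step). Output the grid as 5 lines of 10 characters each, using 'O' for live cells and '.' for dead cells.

Answer: OO..O....O
.....O...O
O.........
.O......O.
.........O

Derivation:
Simulating step by step:
Generation 0 (given above): 7 live cells
Generation 1: 10 live cells
(generation 1 grid is the final answer)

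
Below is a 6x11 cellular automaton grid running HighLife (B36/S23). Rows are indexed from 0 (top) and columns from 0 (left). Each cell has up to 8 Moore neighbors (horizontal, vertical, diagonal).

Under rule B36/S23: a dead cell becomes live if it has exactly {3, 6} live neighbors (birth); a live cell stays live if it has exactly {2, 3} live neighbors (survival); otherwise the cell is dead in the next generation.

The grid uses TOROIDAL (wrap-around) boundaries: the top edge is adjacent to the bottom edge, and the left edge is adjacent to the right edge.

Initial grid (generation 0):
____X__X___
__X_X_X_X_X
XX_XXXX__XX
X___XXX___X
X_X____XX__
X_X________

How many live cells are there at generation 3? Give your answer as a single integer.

Answer: 23

Derivation:
Simulating step by step:
Generation 0 (given above): 26 live cells
Generation 1: 21 live cells
_X___X_X___
_XX__XX_X_X
_XX________
__X_____X__
X__X_XXX___
___X___XX__
Generation 2: 24 live cells
XX__XX___X_
_____XXX___
X__X___X_X_
__XX__XX___
__XXX_X____
__X__XX_X__
Generation 3: 23 live cells
_X__X_X_X__
XX___X_X___
__XXXXX____
_X___XXXX__
_X__X______
__X___XX___
Population at generation 3: 23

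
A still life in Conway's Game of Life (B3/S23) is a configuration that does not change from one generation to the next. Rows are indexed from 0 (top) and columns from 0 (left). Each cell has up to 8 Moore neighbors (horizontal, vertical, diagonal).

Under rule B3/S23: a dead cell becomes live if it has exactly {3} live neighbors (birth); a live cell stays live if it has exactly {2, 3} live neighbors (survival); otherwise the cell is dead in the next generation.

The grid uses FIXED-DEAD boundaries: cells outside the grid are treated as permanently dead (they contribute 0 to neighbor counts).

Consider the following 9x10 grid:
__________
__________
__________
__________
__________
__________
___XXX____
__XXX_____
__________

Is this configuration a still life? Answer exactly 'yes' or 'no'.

Compute generation 1 and compare to generation 0 (given above):
Generation 1:
__________
__________
__________
__________
__________
____X_____
__X__X____
__X__X____
___X______
Cell (5,4) differs: gen0=0 vs gen1=1 -> NOT a still life.

Answer: no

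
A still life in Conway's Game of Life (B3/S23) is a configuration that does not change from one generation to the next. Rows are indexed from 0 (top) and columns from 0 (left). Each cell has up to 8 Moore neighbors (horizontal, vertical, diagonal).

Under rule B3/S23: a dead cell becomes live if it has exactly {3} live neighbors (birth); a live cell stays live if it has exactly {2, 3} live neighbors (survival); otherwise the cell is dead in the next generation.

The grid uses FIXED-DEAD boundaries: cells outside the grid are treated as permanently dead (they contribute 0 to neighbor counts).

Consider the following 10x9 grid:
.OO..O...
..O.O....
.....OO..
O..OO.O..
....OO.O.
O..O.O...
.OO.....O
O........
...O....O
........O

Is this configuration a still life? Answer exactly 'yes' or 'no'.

Compute generation 1 and compare to generation 0 (given above):
Generation 1:
.OOO.....
.OOOO.O..
......O..
...O...O.
.........
.OOO.OO..
OOO......
.OO......
.........
.........
Cell (0,3) differs: gen0=0 vs gen1=1 -> NOT a still life.

Answer: no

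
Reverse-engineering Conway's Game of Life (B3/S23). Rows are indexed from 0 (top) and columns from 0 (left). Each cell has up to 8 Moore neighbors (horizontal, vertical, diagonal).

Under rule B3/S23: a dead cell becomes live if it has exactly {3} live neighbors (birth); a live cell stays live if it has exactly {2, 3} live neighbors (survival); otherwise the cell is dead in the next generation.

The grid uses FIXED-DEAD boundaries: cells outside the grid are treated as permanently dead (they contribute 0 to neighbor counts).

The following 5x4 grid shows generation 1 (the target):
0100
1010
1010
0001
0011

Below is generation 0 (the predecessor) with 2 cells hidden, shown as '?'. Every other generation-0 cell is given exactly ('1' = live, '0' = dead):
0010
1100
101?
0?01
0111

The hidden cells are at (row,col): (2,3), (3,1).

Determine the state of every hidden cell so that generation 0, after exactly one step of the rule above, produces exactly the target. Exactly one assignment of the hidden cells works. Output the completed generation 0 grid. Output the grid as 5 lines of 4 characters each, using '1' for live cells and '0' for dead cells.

Hidden generation-0 cells (in order): (2,3), (3,1).
A hidden cell only influences target cells in its own 3x3 neighborhood. Try each of the 2^2 = 4 assignments, step the completed generation 0 forward once under B3/S23, and compare with the target:
  (2,3)=0 (3,1)=0 -> step reproduces the target at every cell -> ACCEPT
  (2,3)=0 (3,1)=1 -> step gives (3,0)='1' but target has '0' -> reject
  (2,3)=1 (3,1)=0 -> step gives (1,2)='0' but target has '1' -> reject
  (2,3)=1 (3,1)=1 -> step gives (1,2)='0' but target has '1' -> reject
Unique solution: (2,3)=dead, (3,1)=dead.
Check: live-neighbor counts of every cell in the completed generation 0:
2311
2432
2422
2453
1132
Applying B3/S23 to generation 0 with these counts gives:
0100
1010
1010
0001
0011
which matches the target exactly.

Answer: 0010
1100
1010
0001
0111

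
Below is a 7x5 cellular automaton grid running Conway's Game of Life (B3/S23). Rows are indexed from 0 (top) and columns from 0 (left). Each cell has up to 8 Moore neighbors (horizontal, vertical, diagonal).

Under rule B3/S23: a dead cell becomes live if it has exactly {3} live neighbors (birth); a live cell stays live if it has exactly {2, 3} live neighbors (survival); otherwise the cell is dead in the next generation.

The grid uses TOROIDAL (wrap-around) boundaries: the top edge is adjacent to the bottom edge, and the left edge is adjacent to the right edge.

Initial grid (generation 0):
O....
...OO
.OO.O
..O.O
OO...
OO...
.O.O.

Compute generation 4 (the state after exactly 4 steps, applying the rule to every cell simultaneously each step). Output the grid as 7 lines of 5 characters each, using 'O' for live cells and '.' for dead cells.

Simulating step by step:
Generation 0 (given above): 14 live cells
Generation 1: 18 live cells
O.OO.
.OOOO
.OO.O
..O.O
..O.O
....O
.OO.O
Generation 2: 11 live cells
.....
.....
....O
..O.O
O...O
.OO.O
.OO.O
Generation 3: 8 live cells
.....
.....
...O.
....O
..O.O
..O.O
.OO..
Generation 4: 8 live cells
(generation 4 grid is the final answer)

Answer: .....
.....
.....
....O
O...O
O.O..
.OOO.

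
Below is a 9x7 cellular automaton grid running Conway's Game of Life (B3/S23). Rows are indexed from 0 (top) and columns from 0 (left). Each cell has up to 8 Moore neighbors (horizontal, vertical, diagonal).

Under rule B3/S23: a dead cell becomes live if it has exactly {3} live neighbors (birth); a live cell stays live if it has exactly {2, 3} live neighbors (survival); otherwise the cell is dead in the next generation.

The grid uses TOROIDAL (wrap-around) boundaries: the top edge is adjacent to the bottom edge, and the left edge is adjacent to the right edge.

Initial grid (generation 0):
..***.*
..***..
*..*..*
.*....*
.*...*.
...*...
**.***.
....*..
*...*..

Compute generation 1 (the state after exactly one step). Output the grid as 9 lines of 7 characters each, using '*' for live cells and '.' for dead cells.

Answer: .**....
**....*
**.****
.**..**
*.*....
**.*.**
..**.*.
**....*
....*..

Derivation:
Simulating step by step:
Generation 0 (given above): 23 live cells
Generation 1: 29 live cells
(generation 1 grid is the final answer)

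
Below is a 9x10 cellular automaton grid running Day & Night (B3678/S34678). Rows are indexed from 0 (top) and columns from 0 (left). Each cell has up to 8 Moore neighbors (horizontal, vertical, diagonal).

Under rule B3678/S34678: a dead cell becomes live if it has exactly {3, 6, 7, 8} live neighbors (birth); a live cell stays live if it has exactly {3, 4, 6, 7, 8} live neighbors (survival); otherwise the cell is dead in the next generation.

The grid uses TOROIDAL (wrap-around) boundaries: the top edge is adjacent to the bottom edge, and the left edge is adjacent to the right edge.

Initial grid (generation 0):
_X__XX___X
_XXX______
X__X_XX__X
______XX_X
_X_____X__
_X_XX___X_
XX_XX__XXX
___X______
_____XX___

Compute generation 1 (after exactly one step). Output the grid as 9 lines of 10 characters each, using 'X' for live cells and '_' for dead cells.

Simulating step by step:
Generation 0 (given above): 31 live cells
Generation 1: 40 live cells
(generation 1 grid is the final answer)

Answer: X__XXXX___
_XXX__X__X
XX__X_XXX_
_____XXX__
X_X___XX__
_X_XX___X_
X__XX___XX
X_X__XXXXX
_____X____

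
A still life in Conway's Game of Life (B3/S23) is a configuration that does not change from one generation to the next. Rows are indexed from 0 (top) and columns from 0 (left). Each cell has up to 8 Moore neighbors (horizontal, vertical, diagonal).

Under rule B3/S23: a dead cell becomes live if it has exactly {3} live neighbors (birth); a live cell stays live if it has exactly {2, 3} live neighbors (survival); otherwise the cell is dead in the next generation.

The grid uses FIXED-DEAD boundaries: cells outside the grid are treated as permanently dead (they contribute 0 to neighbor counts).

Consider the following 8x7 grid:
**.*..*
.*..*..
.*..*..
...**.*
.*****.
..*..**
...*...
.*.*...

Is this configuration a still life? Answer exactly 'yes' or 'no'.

Answer: no

Derivation:
Compute generation 1 and compare to generation 0 (given above):
Generation 1:
***....
.*.***.
..*.*..
.*.....
.*.....
.*...**
...**..
..*....
Cell (0,2) differs: gen0=0 vs gen1=1 -> NOT a still life.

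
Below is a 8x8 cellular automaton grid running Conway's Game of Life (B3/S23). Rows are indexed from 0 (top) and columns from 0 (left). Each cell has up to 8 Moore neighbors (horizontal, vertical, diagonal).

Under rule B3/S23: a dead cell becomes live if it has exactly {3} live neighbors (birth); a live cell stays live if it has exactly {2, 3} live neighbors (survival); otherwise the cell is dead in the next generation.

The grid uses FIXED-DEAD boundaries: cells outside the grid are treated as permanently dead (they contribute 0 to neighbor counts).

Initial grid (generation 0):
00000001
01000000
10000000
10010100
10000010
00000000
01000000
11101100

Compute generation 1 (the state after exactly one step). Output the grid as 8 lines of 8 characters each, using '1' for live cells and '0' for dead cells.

Answer: 00000000
00000000
11000000
11000000
00000000
00000000
11100000
11100000

Derivation:
Simulating step by step:
Generation 0 (given above): 14 live cells
Generation 1: 10 live cells
(generation 1 grid is the final answer)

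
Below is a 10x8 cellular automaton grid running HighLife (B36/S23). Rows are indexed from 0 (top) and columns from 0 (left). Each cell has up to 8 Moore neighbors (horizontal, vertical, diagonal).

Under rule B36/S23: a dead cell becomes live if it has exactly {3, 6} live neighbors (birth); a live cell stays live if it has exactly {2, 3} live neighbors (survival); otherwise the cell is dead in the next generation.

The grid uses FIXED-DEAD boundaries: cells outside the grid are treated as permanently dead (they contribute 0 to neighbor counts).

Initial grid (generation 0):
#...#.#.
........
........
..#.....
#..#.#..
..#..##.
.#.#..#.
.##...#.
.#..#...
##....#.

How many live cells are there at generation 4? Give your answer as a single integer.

Answer: 16

Derivation:
Simulating step by step:
Generation 0 (given above): 21 live cells
Generation 1: 22 live cells
........
........
........
........
.######.
.###.##.
.#.#..##
##.#.#..
.....#..
##......
Generation 2: 15 live cells
........
........
........
..####..
.#....#.
#...#...
...#...#
##...#..
..#.#...
........
Generation 3: 16 live cells
........
........
...##...
..####..
.##.....
........
##..#...
.####...
.#......
........
Generation 4: 16 live cells
........
........
..#..#..
.#...#..
.##.#...
#.#.....
##..#...
...##...
.#.#....
........
Population at generation 4: 16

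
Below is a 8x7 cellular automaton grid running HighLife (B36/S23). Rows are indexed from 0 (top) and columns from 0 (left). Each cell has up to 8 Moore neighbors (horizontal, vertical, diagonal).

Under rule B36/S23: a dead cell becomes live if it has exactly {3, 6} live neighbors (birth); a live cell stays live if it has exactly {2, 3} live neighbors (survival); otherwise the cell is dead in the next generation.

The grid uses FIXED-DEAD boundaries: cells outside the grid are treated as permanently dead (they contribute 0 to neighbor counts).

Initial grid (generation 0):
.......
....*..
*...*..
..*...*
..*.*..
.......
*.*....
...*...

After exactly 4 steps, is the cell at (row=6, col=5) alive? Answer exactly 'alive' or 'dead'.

Simulating step by step:
Generation 0 (given above): 10 live cells
Generation 1: 7 live cells
.......
.......
...*.*.
.*...*.
...*...
.*.*...
.......
.......
Generation 2: 4 live cells
.......
.......
....*..
..*....
....*..
..*....
.......
.......
Generation 3: 2 live cells
.......
.......
.......
...*...
...*...
.......
.......
.......
Generation 4: 0 live cells
.......
.......
.......
.......
.......
.......
.......
.......

Cell (6,5) at generation 4: 0 -> dead

Answer: dead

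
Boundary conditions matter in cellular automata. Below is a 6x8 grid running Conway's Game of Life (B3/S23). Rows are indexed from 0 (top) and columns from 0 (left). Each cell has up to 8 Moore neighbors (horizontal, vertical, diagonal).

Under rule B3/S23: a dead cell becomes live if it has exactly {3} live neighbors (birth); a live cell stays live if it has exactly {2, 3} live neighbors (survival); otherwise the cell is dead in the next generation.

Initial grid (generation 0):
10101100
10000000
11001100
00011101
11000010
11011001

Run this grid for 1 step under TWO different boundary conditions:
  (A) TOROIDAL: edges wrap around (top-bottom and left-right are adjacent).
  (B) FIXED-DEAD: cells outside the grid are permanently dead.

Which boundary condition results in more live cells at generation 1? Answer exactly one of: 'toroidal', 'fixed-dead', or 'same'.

Under TOROIDAL boundary, generation 1:
00101100
10010001
11010111
00110001
01000010
00011010
Population = 20

Under FIXED-DEAD boundary, generation 1:
01000000
10010000
11010110
00110000
11000011
11100000
Population = 17

Comparison: toroidal=20, fixed-dead=17 -> toroidal

Answer: toroidal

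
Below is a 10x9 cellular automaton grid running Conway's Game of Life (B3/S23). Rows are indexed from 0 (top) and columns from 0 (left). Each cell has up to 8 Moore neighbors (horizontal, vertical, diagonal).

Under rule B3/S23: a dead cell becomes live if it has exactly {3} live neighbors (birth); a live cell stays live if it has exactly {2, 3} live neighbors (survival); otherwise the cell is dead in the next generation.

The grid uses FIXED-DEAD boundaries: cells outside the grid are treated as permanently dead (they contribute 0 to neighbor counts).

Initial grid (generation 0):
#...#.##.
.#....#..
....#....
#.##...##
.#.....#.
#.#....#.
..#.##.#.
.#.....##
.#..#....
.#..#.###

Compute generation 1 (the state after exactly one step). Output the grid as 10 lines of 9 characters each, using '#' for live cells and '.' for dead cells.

Answer: .....###.
......##.
.###...#.
.###...##
#..#..##.
..##...##
..##...#.
.########
###..##..
.....#.#.

Derivation:
Simulating step by step:
Generation 0 (given above): 31 live cells
Generation 1: 40 live cells
(generation 1 grid is the final answer)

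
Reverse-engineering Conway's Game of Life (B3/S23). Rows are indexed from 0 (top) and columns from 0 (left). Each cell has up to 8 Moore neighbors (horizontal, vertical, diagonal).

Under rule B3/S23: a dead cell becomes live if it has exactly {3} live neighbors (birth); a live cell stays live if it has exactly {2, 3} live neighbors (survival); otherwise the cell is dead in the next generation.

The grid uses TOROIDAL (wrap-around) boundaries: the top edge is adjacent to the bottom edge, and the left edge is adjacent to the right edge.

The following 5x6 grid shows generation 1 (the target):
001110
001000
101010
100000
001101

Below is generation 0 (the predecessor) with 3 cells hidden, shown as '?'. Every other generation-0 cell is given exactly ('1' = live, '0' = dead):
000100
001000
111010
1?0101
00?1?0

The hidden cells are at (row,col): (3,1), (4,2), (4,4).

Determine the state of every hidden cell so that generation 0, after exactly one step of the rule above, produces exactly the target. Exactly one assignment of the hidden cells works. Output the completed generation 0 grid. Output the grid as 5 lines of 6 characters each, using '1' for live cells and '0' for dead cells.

Hidden generation-0 cells (in order): (3,1), (4,2), (4,4).
A hidden cell only influences target cells in its own 3x3 neighborhood. Try each of the 2^3 = 8 assignments, step the completed generation 0 forward once under B3/S23, and compare with the target:
  (3,1)=0 (4,2)=0 (4,4)=0 -> step gives (0,4)='0' but target has '1' -> reject
  (3,1)=0 (4,2)=0 (4,4)=1 -> step reproduces the target at every cell -> ACCEPT
  (3,1)=0 (4,2)=1 (4,4)=0 -> step gives (0,2)='0' but target has '1' -> reject
  (3,1)=0 (4,2)=1 (4,4)=1 -> step gives (0,2)='0' but target has '1' -> reject
  (3,1)=1 (4,2)=0 (4,4)=0 -> step gives (0,4)='0' but target has '1' -> reject
  (3,1)=1 (4,2)=0 (4,4)=1 -> step gives (2,0)='0' but target has '1' -> reject
  (3,1)=1 (4,2)=1 (4,4)=0 -> step gives (0,2)='0' but target has '1' -> reject
  (3,1)=1 (4,2)=1 (4,4)=1 -> step gives (0,2)='0' but target has '1' -> reject
Unique solution: (3,1)=dead, (4,2)=dead, (4,4)=live.
Check: live-neighbor counts of every cell in the completed generation 0:
013331
243422
343424
344454
213343
Applying B3/S23 to generation 0 with these counts gives:
001110
001000
101010
100000
001101
which matches the target exactly.

Answer: 000100
001000
111010
100101
000110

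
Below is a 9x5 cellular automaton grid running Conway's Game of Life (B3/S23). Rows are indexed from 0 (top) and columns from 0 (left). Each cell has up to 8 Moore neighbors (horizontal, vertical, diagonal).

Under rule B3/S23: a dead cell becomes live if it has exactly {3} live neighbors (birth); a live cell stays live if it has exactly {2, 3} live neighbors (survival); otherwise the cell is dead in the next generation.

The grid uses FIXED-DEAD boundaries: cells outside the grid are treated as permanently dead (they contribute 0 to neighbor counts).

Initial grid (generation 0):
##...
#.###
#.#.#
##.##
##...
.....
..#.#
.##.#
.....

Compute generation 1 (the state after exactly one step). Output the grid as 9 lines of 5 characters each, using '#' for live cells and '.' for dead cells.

Answer: ####.
#.#.#
#....
...##
###..
.#...
.##..
.##..
.....

Derivation:
Simulating step by step:
Generation 0 (given above): 20 live cells
Generation 1: 18 live cells
(generation 1 grid is the final answer)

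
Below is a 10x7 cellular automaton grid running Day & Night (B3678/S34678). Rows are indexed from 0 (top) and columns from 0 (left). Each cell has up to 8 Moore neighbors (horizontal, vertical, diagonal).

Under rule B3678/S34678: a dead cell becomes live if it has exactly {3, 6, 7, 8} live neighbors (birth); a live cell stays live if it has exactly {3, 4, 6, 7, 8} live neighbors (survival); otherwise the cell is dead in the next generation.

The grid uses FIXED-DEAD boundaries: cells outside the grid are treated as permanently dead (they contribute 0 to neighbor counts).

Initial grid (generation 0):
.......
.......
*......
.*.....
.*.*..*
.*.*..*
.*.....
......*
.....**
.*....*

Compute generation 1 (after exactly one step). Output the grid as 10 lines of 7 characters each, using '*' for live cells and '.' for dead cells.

Answer: .......
.......
.......
*.*....
*......
*......
..*....
.....*.
.....**
.....*.

Derivation:
Simulating step by step:
Generation 0 (given above): 14 live cells
Generation 1: 9 live cells
(generation 1 grid is the final answer)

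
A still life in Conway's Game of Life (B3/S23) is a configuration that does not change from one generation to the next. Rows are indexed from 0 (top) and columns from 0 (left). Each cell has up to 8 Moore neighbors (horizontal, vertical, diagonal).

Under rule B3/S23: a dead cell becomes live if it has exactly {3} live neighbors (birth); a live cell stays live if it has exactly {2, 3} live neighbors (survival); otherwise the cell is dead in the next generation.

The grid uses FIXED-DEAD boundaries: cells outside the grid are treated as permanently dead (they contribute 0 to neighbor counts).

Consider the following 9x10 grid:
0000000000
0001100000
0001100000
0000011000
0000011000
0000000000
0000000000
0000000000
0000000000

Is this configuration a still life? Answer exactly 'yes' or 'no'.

Answer: no

Derivation:
Compute generation 1 and compare to generation 0 (given above):
Generation 1:
0000000000
0001100000
0001000000
0000001000
0000011000
0000000000
0000000000
0000000000
0000000000
Cell (2,4) differs: gen0=1 vs gen1=0 -> NOT a still life.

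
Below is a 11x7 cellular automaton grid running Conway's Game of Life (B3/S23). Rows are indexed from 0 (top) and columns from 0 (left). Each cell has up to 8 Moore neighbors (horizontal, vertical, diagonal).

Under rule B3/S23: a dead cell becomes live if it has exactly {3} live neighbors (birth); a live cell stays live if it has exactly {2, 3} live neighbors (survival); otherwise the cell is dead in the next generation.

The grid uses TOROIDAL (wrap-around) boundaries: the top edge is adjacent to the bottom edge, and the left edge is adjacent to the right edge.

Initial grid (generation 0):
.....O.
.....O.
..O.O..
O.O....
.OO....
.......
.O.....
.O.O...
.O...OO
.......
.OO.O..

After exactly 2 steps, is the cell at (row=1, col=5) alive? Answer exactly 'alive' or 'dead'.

Answer: alive

Derivation:
Simulating step by step:
Generation 0 (given above): 17 live cells
Generation 1: 19 live cells
....OO.
....OO.
.O.O...
..O....
.OO....
.OO....
..O....
.O.....
O.O....
OOO..O.
.......
Generation 2: 23 live cells
....OO.
...O.O.
..OOO..
...O...
...O...
...O...
..O....
.OO....
O.O...O
O.O...O
.O..OOO

Cell (1,5) at generation 2: 1 -> alive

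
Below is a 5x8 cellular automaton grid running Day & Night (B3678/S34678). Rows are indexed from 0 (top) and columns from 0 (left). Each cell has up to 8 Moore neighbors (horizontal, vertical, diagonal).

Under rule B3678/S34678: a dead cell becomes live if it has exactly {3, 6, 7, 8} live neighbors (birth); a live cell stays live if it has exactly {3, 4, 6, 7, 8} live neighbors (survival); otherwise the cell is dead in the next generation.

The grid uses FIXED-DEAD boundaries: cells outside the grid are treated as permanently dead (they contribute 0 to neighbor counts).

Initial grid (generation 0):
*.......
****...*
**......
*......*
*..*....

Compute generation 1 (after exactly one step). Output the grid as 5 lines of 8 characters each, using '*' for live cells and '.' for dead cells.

Answer: ..*.....
*.*.....
*.......
*.......
........

Derivation:
Simulating step by step:
Generation 0 (given above): 12 live cells
Generation 1: 5 live cells
(generation 1 grid is the final answer)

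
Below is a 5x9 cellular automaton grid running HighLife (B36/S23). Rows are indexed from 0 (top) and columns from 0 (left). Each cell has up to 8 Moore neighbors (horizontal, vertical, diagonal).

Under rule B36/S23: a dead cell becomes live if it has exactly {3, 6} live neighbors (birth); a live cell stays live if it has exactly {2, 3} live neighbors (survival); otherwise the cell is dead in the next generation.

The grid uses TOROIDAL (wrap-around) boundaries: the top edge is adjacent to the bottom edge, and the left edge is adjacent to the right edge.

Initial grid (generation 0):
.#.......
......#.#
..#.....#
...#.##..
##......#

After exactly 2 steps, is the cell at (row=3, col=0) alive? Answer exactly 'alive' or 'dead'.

Simulating step by step:
Generation 0 (given above): 11 live cells
Generation 1: 14 live cells
.#.....##
#......#.
.....##..
.##....##
###......
Generation 2: 11 live cells
..#....#.
#......#.
##....#..
..#...###
.........

Cell (3,0) at generation 2: 0 -> dead

Answer: dead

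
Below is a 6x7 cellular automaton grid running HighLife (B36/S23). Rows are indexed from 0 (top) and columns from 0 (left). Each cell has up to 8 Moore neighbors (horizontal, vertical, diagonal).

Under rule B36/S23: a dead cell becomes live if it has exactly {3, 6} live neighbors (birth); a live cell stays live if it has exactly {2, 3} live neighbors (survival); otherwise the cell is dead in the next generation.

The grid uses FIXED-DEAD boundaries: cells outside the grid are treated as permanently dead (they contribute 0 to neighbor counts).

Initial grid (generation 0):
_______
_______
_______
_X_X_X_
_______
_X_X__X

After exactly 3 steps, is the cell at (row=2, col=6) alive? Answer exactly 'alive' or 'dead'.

Simulating step by step:
Generation 0 (given above): 6 live cells
Generation 1: 1 live cells
_______
_______
_______
_______
____X__
_______
Generation 2: 0 live cells
_______
_______
_______
_______
_______
_______
Generation 3: 0 live cells
_______
_______
_______
_______
_______
_______

Cell (2,6) at generation 3: 0 -> dead

Answer: dead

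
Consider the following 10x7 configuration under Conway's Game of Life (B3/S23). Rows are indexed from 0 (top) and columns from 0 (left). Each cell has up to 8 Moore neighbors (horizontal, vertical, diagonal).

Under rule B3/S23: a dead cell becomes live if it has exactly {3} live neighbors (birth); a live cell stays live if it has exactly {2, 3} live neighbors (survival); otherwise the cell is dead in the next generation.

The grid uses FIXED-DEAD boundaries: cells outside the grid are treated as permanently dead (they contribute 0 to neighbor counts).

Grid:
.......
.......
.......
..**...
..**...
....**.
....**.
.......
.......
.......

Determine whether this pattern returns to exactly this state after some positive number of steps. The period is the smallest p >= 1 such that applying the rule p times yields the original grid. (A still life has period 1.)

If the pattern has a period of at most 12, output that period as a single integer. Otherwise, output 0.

Answer: 2

Derivation:
Simulating and comparing each generation to the original:
Gen 0 (original, given above): 8 live cells
Gen 1: 6 live cells, differs from original
Gen 2: 8 live cells, MATCHES original -> period = 2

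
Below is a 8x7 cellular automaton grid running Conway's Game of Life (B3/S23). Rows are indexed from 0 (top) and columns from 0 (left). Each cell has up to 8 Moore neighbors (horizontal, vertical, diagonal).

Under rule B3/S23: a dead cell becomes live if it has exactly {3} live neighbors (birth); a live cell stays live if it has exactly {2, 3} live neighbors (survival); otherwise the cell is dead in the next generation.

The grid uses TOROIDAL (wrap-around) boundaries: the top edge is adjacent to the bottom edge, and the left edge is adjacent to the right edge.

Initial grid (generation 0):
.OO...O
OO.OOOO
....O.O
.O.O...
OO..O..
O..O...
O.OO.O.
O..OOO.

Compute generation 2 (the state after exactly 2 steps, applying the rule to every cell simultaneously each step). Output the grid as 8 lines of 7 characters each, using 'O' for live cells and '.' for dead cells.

Simulating step by step:
Generation 0 (given above): 26 live cells
Generation 1: 21 live cells
.......
.O.OO..
.O....O
.OOOOO.
OO.OO..
O..O...
O.O..O.
O....O.
Generation 2: 14 live cells
(generation 2 grid is the final answer)

Answer: ....O..
O.O....
.O.....
.....OO
O....OO
O..O...
O...O..
.O.....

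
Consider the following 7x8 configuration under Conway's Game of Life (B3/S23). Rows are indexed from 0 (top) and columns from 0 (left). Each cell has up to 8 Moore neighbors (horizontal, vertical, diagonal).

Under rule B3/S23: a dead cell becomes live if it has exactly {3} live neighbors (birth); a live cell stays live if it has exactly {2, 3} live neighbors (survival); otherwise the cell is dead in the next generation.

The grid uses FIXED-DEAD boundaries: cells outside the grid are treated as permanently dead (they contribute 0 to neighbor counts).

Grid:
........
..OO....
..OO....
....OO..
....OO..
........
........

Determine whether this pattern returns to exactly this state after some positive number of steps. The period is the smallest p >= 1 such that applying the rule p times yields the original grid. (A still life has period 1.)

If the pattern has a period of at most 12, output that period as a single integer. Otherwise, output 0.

Simulating and comparing each generation to the original:
Gen 0 (original, given above): 8 live cells
Gen 1: 6 live cells, differs from original
Gen 2: 8 live cells, MATCHES original -> period = 2

Answer: 2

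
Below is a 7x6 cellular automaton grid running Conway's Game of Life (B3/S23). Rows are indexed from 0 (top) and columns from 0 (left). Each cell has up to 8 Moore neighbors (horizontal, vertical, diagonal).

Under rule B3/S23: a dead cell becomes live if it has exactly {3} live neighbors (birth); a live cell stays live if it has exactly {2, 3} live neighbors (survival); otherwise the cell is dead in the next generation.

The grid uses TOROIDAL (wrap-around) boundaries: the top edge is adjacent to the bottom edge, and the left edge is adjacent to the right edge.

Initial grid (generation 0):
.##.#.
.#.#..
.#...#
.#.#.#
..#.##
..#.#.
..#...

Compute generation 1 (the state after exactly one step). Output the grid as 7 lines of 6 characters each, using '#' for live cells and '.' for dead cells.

Simulating step by step:
Generation 0 (given above): 16 live cells
Generation 1: 17 live cells
(generation 1 grid is the final answer)

Answer: .#....
.#.##.
.#....
.#.#.#
###..#
.##.##
..#...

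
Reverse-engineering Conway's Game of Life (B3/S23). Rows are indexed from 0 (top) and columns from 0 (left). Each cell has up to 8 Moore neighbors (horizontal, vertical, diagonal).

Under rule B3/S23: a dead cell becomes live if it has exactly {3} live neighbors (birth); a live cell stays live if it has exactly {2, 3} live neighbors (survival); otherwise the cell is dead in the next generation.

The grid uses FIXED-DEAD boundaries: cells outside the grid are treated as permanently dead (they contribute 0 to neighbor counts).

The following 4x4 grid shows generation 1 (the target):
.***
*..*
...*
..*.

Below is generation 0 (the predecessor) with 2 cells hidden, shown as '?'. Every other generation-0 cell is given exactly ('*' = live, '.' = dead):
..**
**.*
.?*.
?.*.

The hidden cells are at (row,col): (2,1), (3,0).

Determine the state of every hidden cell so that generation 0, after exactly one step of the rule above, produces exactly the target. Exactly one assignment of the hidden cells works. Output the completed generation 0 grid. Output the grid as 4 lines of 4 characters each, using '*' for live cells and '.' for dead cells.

Hidden generation-0 cells (in order): (2,1), (3,0).
A hidden cell only influences target cells in its own 3x3 neighborhood. Try each of the 2^2 = 4 assignments, step the completed generation 0 forward once under B3/S23, and compare with the target:
  (2,1)=. (3,0)=. -> step gives (1,0)='.' but target has '*' -> reject
  (2,1)=. (3,0)=* -> step gives (1,0)='.' but target has '*' -> reject
  (2,1)=* (3,0)=. -> step gives (2,0)='*' but target has '.' -> reject
  (2,1)=* (3,0)=* -> step reproduces the target at every cell -> ACCEPT
Unique solution: (2,1)=live, (3,0)=live.
Check: live-neighbor counts of every cell in the completed generation 0:
2332
2463
4543
1422
Applying B3/S23 to generation 0 with these counts gives:
.***
*..*
...*
..*.
which matches the target exactly.

Answer: ..**
**.*
.**.
*.*.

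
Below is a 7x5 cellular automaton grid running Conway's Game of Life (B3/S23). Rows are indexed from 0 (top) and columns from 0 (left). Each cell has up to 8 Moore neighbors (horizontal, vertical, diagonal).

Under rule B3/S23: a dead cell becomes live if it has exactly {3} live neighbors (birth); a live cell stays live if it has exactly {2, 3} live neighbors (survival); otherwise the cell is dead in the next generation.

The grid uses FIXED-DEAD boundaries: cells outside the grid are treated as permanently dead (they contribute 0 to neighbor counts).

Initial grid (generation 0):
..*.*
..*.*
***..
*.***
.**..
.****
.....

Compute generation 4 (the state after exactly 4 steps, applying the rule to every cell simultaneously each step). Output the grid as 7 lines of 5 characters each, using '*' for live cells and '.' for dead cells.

Answer: .....
.....
.*...
.*...
.**..
.*.*.
.***.

Derivation:
Simulating step by step:
Generation 0 (given above): 17 live cells
Generation 1: 9 live cells
.....
..*..
*...*
*....
*....
.*.*.
..**.
Generation 2: 9 live cells
.....
.....
.*...
**...
**...
.*.*.
..**.
Generation 3: 8 live cells
.....
.....
**...
..*..
.....
**.*.
..**.
Generation 4: 9 live cells
(generation 4 grid is the final answer)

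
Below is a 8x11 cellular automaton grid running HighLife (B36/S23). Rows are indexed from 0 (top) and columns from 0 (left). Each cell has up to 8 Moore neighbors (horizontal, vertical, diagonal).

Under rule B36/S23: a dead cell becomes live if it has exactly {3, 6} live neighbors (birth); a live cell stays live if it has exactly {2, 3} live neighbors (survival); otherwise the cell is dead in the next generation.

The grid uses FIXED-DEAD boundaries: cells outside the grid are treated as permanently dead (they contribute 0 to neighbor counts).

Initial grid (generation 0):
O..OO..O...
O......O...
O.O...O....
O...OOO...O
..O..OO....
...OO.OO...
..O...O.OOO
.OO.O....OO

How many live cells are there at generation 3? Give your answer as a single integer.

Simulating step by step:
Generation 0 (given above): 31 live cells
Generation 1: 26 live cells
...........
O..O..OO...
O.....OO...
...OO..O...
...........
..OOO...OO.
.OO.O.O.O.O
.OOO....O.O
Generation 2: 25 live cells
...........
......OO...
...OOO..O..
......OO...
..O.....O..
.OO.OO.OOO.
....OO..OOO
.O.O...O...
Generation 3: 31 live cells
...........
....OOOO...
....OO..O..
...OOOOOO..
.OOO.O...O.
.OO.OOOO..O
.O...O....O
....O...OO.
Population at generation 3: 31

Answer: 31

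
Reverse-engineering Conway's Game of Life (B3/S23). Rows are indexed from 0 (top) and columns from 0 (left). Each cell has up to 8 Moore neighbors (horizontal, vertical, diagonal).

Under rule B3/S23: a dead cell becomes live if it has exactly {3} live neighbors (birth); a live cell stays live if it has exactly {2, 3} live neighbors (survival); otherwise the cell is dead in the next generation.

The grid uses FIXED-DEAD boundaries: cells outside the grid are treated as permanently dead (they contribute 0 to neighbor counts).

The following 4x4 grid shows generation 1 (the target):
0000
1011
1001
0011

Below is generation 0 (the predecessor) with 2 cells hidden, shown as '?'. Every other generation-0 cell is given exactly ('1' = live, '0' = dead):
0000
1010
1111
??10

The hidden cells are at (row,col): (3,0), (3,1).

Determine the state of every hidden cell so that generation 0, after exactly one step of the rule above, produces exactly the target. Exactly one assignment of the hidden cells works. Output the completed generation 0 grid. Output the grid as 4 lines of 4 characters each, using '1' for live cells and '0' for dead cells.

Hidden generation-0 cells (in order): (3,0), (3,1).
A hidden cell only influences target cells in its own 3x3 neighborhood. Try each of the 2^2 = 4 assignments, step the completed generation 0 forward once under B3/S23, and compare with the target:
  (3,0)=0 (3,1)=0 -> step reproduces the target at every cell -> ACCEPT
  (3,0)=0 (3,1)=1 -> step gives (3,0)='1' but target has '0' -> reject
  (3,0)=1 (3,1)=0 -> step gives (3,0)='1' but target has '0' -> reject
  (3,0)=1 (3,1)=1 -> step gives (2,0)='0' but target has '1' -> reject
Unique solution: (3,0)=dead, (3,1)=dead.
Check: live-neighbor counts of every cell in the completed generation 0:
1211
2533
2543
2433
Applying B3/S23 to generation 0 with these counts gives:
0000
1011
1001
0011
which matches the target exactly.

Answer: 0000
1010
1111
0010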